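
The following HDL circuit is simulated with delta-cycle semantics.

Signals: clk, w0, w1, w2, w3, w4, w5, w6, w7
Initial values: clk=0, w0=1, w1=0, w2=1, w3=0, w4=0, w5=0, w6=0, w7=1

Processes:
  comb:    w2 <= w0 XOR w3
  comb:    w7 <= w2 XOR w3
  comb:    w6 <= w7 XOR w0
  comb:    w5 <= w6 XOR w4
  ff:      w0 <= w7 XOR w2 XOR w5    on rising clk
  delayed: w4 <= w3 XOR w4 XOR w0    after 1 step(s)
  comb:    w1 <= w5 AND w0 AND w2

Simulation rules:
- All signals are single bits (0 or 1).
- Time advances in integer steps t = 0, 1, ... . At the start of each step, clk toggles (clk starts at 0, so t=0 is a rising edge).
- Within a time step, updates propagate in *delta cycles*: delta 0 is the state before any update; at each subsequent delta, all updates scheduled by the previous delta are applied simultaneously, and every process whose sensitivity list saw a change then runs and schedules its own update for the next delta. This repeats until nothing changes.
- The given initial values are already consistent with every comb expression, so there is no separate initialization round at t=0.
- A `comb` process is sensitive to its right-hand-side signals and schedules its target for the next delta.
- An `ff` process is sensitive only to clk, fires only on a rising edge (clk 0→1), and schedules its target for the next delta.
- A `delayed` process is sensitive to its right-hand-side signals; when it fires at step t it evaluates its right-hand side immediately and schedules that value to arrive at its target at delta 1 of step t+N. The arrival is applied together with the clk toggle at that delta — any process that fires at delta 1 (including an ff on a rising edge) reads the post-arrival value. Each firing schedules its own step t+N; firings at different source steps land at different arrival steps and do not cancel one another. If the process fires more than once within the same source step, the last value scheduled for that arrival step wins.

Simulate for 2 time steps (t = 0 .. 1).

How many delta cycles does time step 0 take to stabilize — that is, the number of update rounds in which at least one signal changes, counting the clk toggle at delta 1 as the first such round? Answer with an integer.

6

t0.Δ0 clk=0 w0=1 w1=0 w3=0 w5=0 w4=0 w2=1 w7=1 w6=0
t0.Δ1 clk=1 w0=1 w1=0 w3=0 w5=0 w4=0 w2=1 w7=1 w6=0
t0.Δ2 clk=1 w0=0 w1=0 w3=0 w5=0 w4=0 w2=1 w7=1 w6=0
t0.Δ3 clk=1 w0=0 w1=0 w3=0 w5=0 w4=0 w2=0 w7=1 w6=1
t0.Δ4 clk=1 w0=0 w1=0 w3=0 w5=1 w4=0 w2=0 w7=0 w6=1
t0.Δ5 clk=1 w0=0 w1=0 w3=0 w5=1 w4=0 w2=0 w7=0 w6=0
t0.Δ6 clk=1 w0=0 w1=0 w3=0 w5=0 w4=0 w2=0 w7=0 w6=0
t1.Δ0 clk=1 w0=0 w1=0 w3=0 w5=0 w4=0 w2=0 w7=0 w6=0
t1.Δ1 clk=0 w0=0 w1=0 w3=0 w5=0 w4=0 w2=0 w7=0 w6=0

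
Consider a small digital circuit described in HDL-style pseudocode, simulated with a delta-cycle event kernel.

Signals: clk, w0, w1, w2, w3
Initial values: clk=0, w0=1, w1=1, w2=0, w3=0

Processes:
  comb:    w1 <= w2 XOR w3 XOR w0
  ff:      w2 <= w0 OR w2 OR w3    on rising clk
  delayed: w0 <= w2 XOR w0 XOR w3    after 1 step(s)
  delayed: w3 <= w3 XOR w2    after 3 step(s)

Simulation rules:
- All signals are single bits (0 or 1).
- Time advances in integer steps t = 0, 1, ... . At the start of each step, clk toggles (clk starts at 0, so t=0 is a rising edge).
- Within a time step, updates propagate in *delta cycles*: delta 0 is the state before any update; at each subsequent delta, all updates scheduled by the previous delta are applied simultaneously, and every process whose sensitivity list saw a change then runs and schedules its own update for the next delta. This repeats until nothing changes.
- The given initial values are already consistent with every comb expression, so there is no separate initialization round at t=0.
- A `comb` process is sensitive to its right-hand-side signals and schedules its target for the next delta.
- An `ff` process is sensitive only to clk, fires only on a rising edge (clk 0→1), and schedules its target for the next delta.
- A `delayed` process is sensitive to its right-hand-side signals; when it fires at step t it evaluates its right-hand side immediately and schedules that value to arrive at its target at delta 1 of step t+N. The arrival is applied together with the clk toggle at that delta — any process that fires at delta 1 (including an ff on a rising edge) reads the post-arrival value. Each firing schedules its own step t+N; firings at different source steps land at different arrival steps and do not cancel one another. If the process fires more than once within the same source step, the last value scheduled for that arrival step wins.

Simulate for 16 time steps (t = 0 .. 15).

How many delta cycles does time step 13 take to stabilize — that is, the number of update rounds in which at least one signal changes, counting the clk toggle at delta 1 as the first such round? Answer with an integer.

2

t0.Δ0 w1=1 w0=1 w3=0 clk=0 w2=0
t0.Δ1 w1=1 w0=1 w3=0 clk=1 w2=0
t0.Δ2 w1=1 w0=1 w3=0 clk=1 w2=1
t0.Δ3 w1=0 w0=1 w3=0 clk=1 w2=1
t1.Δ0 w1=0 w0=1 w3=0 clk=1 w2=1
t1.Δ1 w1=0 w0=0 w3=0 clk=0 w2=1
t1.Δ2 w1=1 w0=0 w3=0 clk=0 w2=1
t2.Δ0 w1=1 w0=0 w3=0 clk=0 w2=1
t2.Δ1 w1=1 w0=1 w3=0 clk=1 w2=1
t2.Δ2 w1=0 w0=1 w3=0 clk=1 w2=1
t3.Δ0 w1=0 w0=1 w3=0 clk=1 w2=1
t3.Δ1 w1=0 w0=0 w3=1 clk=0 w2=1
t4.Δ0 w1=0 w0=0 w3=1 clk=0 w2=1
t4.Δ1 w1=0 w0=0 w3=1 clk=1 w2=1
t5.Δ0 w1=0 w0=0 w3=1 clk=1 w2=1
t5.Δ1 w1=0 w0=0 w3=1 clk=0 w2=1
t6.Δ0 w1=0 w0=0 w3=1 clk=0 w2=1
t6.Δ1 w1=0 w0=0 w3=0 clk=1 w2=1
t6.Δ2 w1=1 w0=0 w3=0 clk=1 w2=1
t7.Δ0 w1=1 w0=0 w3=0 clk=1 w2=1
t7.Δ1 w1=1 w0=1 w3=0 clk=0 w2=1
t7.Δ2 w1=0 w0=1 w3=0 clk=0 w2=1
t8.Δ0 w1=0 w0=1 w3=0 clk=0 w2=1
t8.Δ1 w1=0 w0=0 w3=0 clk=1 w2=1
t8.Δ2 w1=1 w0=0 w3=0 clk=1 w2=1
t9.Δ0 w1=1 w0=0 w3=0 clk=1 w2=1
t9.Δ1 w1=1 w0=1 w3=1 clk=0 w2=1
t10.Δ0 w1=1 w0=1 w3=1 clk=0 w2=1
t10.Δ1 w1=1 w0=1 w3=1 clk=1 w2=1
t11.Δ0 w1=1 w0=1 w3=1 clk=1 w2=1
t11.Δ1 w1=1 w0=1 w3=1 clk=0 w2=1
t12.Δ0 w1=1 w0=1 w3=1 clk=0 w2=1
t12.Δ1 w1=1 w0=1 w3=0 clk=1 w2=1
t12.Δ2 w1=0 w0=1 w3=0 clk=1 w2=1
t13.Δ0 w1=0 w0=1 w3=0 clk=1 w2=1
t13.Δ1 w1=0 w0=0 w3=0 clk=0 w2=1
t13.Δ2 w1=1 w0=0 w3=0 clk=0 w2=1
t14.Δ0 w1=1 w0=0 w3=0 clk=0 w2=1
t14.Δ1 w1=1 w0=1 w3=0 clk=1 w2=1
t14.Δ2 w1=0 w0=1 w3=0 clk=1 w2=1
t15.Δ0 w1=0 w0=1 w3=0 clk=1 w2=1
t15.Δ1 w1=0 w0=0 w3=1 clk=0 w2=1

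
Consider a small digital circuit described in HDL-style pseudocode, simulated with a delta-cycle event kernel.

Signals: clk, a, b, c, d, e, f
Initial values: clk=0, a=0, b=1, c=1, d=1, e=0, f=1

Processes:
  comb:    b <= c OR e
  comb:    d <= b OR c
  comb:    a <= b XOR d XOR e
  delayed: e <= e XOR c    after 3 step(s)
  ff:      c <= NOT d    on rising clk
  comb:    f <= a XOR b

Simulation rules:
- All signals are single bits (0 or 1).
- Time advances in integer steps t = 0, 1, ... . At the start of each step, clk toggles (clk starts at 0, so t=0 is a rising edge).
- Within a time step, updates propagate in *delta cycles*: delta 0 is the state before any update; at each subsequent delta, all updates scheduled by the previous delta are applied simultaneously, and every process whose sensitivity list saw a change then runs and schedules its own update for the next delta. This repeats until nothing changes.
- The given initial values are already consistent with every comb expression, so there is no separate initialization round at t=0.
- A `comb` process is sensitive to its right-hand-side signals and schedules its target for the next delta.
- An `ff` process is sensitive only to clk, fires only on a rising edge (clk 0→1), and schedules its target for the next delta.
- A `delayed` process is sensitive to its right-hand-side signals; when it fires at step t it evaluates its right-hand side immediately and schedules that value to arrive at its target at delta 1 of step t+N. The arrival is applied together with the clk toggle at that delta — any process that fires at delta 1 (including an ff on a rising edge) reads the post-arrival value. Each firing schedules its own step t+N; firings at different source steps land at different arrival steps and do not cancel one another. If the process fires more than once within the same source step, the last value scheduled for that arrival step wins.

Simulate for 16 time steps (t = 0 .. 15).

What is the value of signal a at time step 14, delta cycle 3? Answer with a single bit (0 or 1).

0

[bits: clk,f,e,c,b,d,a]
t=0: Δ0=0101110 Δ1=1101110 Δ2=1100110 Δ3=1100010 Δ4=1000001 Δ5=1100000 Δ6=1000000 | 6Δ
t=1: Δ0=1000000 Δ1=0000000 | 1Δ
t=2: Δ0=0000000 Δ1=1000000 Δ2=1001000 Δ3=1001110 Δ4=1101110 | 4Δ
t=3: Δ0=1101110 Δ1=0101110 | 1Δ
t=4: Δ0=0101110 Δ1=1101110 Δ2=1100110 Δ3=1100010 Δ4=1000001 Δ5=1100000 Δ6=1000000 | 6Δ
t=5: Δ0=1000000 Δ1=0010000 Δ2=0010101 Δ3=0010110 Δ4=0110111 Δ5=0010111 | 5Δ
t=6: Δ0=0010111 Δ1=1010111 | 1Δ
t=7: Δ0=1010111 Δ1=0000111 Δ2=0000010 Δ3=0000001 Δ4=0100000 Δ5=0000000 | 5Δ
t=8: Δ0=0000000 Δ1=1010000 Δ2=1011101 Δ3=1011110 Δ4=1111111 Δ5=1011111 | 5Δ
t=9: Δ0=1011111 Δ1=0011111 | 1Δ
t=10: Δ0=0011111 Δ1=1001111 Δ2=1000110 Δ3=1100010 Δ4=1000001 Δ5=1100000 Δ6=1000000 | 6Δ
t=11: Δ0=1000000 Δ1=0000000 | 1Δ
t=12: Δ0=0000000 Δ1=1000000 Δ2=1001000 Δ3=1001110 Δ4=1101110 | 4Δ
t=13: Δ0=1101110 Δ1=0101110 | 1Δ
t=14: Δ0=0101110 Δ1=1101110 Δ2=1100110 Δ3=1100010 Δ4=1000001 Δ5=1100000 Δ6=1000000 | 6Δ
t=15: Δ0=1000000 Δ1=0010000 Δ2=0010101 Δ3=0010110 Δ4=0110111 Δ5=0010111 | 5Δ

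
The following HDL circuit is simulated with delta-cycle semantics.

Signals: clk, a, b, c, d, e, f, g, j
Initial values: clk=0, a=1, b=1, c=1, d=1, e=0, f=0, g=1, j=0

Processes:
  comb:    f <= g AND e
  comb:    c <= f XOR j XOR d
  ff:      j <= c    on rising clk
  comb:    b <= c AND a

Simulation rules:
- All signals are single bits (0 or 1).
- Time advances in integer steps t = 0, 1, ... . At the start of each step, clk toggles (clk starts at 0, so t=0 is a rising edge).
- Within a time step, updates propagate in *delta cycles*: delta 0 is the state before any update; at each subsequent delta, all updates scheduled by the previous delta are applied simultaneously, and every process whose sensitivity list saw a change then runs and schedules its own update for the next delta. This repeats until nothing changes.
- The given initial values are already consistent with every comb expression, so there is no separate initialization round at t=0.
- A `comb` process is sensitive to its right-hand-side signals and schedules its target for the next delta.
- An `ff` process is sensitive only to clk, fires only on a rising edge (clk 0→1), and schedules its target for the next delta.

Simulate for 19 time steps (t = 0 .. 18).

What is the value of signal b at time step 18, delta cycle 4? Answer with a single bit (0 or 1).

1

[bits: j,clk,d,a,e,c,b,f,g]
t=0: Δ0=001101101 Δ1=011101101 Δ2=111101101 Δ3=111100101 Δ4=111100001 | 4Δ
t=1: Δ0=111100001 Δ1=101100001 | 1Δ
t=2: Δ0=101100001 Δ1=111100001 Δ2=011100001 Δ3=011101001 Δ4=011101101 | 4Δ
t=3: Δ0=011101101 Δ1=001101101 | 1Δ
t=4: Δ0=001101101 Δ1=011101101 Δ2=111101101 Δ3=111100101 Δ4=111100001 | 4Δ
t=5: Δ0=111100001 Δ1=101100001 | 1Δ
t=6: Δ0=101100001 Δ1=111100001 Δ2=011100001 Δ3=011101001 Δ4=011101101 | 4Δ
t=7: Δ0=011101101 Δ1=001101101 | 1Δ
t=8: Δ0=001101101 Δ1=011101101 Δ2=111101101 Δ3=111100101 Δ4=111100001 | 4Δ
t=9: Δ0=111100001 Δ1=101100001 | 1Δ
t=10: Δ0=101100001 Δ1=111100001 Δ2=011100001 Δ3=011101001 Δ4=011101101 | 4Δ
t=11: Δ0=011101101 Δ1=001101101 | 1Δ
t=12: Δ0=001101101 Δ1=011101101 Δ2=111101101 Δ3=111100101 Δ4=111100001 | 4Δ
t=13: Δ0=111100001 Δ1=101100001 | 1Δ
t=14: Δ0=101100001 Δ1=111100001 Δ2=011100001 Δ3=011101001 Δ4=011101101 | 4Δ
t=15: Δ0=011101101 Δ1=001101101 | 1Δ
t=16: Δ0=001101101 Δ1=011101101 Δ2=111101101 Δ3=111100101 Δ4=111100001 | 4Δ
t=17: Δ0=111100001 Δ1=101100001 | 1Δ
t=18: Δ0=101100001 Δ1=111100001 Δ2=011100001 Δ3=011101001 Δ4=011101101 | 4Δ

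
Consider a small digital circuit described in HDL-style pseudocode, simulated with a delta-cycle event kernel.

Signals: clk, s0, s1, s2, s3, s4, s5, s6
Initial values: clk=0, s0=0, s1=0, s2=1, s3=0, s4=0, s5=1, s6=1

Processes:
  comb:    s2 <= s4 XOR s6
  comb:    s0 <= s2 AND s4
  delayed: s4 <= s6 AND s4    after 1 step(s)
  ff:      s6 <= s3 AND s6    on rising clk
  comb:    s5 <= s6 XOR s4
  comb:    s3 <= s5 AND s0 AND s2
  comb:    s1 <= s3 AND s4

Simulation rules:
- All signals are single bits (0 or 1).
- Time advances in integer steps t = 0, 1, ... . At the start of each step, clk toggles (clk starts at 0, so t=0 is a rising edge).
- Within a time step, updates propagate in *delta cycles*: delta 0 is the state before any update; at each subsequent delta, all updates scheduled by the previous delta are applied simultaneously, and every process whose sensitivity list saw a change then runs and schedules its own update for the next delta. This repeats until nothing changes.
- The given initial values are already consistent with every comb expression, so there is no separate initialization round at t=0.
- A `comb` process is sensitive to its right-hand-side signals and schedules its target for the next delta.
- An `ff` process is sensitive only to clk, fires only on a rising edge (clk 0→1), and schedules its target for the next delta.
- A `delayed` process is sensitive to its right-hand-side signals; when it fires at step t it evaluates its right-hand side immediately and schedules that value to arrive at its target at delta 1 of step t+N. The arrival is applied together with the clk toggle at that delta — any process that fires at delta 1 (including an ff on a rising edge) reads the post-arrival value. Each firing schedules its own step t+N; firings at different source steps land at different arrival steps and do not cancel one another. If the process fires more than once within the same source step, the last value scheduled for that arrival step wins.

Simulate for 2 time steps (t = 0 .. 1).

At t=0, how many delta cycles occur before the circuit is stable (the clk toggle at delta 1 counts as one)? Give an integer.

3

t0.Δ0 s2=1 s5=1 s3=0 clk=0 s0=0 s4=0 s1=0 s6=1
t0.Δ1 s2=1 s5=1 s3=0 clk=1 s0=0 s4=0 s1=0 s6=1
t0.Δ2 s2=1 s5=1 s3=0 clk=1 s0=0 s4=0 s1=0 s6=0
t0.Δ3 s2=0 s5=0 s3=0 clk=1 s0=0 s4=0 s1=0 s6=0
t1.Δ0 s2=0 s5=0 s3=0 clk=1 s0=0 s4=0 s1=0 s6=0
t1.Δ1 s2=0 s5=0 s3=0 clk=0 s0=0 s4=0 s1=0 s6=0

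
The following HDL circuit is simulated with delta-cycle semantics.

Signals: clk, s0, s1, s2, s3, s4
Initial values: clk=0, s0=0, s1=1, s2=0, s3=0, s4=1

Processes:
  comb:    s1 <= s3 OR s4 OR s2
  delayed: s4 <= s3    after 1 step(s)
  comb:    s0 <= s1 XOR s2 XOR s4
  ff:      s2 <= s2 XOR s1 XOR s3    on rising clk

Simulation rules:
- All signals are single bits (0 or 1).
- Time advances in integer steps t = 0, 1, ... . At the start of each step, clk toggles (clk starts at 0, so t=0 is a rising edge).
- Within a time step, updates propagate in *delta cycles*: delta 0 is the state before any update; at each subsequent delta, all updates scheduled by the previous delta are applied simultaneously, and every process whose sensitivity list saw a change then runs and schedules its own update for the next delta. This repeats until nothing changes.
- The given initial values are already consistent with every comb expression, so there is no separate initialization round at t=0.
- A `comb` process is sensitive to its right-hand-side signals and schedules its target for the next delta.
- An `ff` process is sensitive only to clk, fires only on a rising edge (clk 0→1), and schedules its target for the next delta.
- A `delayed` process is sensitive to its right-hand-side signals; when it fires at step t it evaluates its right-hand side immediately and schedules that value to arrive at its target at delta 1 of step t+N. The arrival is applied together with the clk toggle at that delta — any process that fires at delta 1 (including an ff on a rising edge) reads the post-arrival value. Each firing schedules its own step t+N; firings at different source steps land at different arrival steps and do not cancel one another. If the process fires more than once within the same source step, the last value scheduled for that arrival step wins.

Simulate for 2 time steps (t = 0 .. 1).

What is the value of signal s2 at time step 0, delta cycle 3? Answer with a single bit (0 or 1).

1

t=0 Δ0: s2=0 s1=1 clk=0 s0=0 s3=0 s4=1
  Δ1: clk:0→1
  Δ2: s2:0→1
  Δ3: s0:0→1
  (3Δ to stable)
t=1 Δ0: s2=1 s1=1 clk=1 s0=1 s3=0 s4=1
  Δ1: clk:1→0
  (1Δ to stable)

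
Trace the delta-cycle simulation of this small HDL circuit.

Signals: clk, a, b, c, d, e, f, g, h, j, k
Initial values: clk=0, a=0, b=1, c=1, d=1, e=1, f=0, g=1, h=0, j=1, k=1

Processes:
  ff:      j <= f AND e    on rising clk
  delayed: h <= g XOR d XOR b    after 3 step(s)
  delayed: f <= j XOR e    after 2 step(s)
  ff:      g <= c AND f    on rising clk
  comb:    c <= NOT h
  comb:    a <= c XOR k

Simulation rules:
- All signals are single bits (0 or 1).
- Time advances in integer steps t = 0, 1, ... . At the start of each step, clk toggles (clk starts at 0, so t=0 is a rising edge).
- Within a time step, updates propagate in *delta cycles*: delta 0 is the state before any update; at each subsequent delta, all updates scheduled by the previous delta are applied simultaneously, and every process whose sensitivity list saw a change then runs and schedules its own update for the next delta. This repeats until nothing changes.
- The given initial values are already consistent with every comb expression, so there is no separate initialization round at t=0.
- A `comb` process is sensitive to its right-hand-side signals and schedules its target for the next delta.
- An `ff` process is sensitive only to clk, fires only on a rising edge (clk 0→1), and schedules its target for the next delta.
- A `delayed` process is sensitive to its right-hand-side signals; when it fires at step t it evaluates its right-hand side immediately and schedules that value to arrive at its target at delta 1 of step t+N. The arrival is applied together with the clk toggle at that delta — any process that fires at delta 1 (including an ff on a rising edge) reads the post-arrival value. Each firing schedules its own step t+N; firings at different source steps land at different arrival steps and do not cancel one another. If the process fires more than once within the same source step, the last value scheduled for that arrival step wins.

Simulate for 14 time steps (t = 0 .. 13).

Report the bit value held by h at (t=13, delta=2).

1

t=0 Δ0: clk=0 g=1 f=0 j=1 d=1 b=1 e=1 c=1 k=1 a=0 h=0
  Δ1: clk:0→1
  Δ2: g:1→0, j:1→0
  (2Δ to stable)
t=1 Δ0: clk=1 g=0 f=0 j=0 d=1 b=1 e=1 c=1 k=1 a=0 h=0
  Δ1: clk:1→0
  (1Δ to stable)
t=2 Δ0: clk=0 g=0 f=0 j=0 d=1 b=1 e=1 c=1 k=1 a=0 h=0
  Δ1: clk:0→1, f:0→1
  Δ2: g:0→1, j:0→1
  (2Δ to stable)
t=3 Δ0: clk=1 g=1 f=1 j=1 d=1 b=1 e=1 c=1 k=1 a=0 h=0
  Δ1: clk:1→0
  (1Δ to stable)
t=4 Δ0: clk=0 g=1 f=1 j=1 d=1 b=1 e=1 c=1 k=1 a=0 h=0
  Δ1: clk:0→1, f:1→0
  Δ2: g:1→0, j:1→0
  (2Δ to stable)
t=5 Δ0: clk=1 g=0 f=0 j=0 d=1 b=1 e=1 c=1 k=1 a=0 h=0
  Δ1: clk:1→0, h:0→1
  Δ2: c:1→0
  Δ3: a:0→1
  (3Δ to stable)
t=6 Δ0: clk=0 g=0 f=0 j=0 d=1 b=1 e=1 c=0 k=1 a=1 h=1
  Δ1: clk:0→1, f:0→1
  Δ2: j:0→1
  (2Δ to stable)
t=7 Δ0: clk=1 g=0 f=1 j=1 d=1 b=1 e=1 c=0 k=1 a=1 h=1
  Δ1: clk:1→0, h:1→0
  Δ2: c:0→1
  Δ3: a:1→0
  (3Δ to stable)
t=8 Δ0: clk=0 g=0 f=1 j=1 d=1 b=1 e=1 c=1 k=1 a=0 h=0
  Δ1: clk:0→1, f:1→0
  Δ2: j:1→0
  (2Δ to stable)
t=9 Δ0: clk=1 g=0 f=0 j=0 d=1 b=1 e=1 c=1 k=1 a=0 h=0
  Δ1: clk:1→0
  (1Δ to stable)
t=10 Δ0: clk=0 g=0 f=0 j=0 d=1 b=1 e=1 c=1 k=1 a=0 h=0
  Δ1: clk:0→1, f:0→1
  Δ2: g:0→1, j:0→1
  (2Δ to stable)
t=11 Δ0: clk=1 g=1 f=1 j=1 d=1 b=1 e=1 c=1 k=1 a=0 h=0
  Δ1: clk:1→0
  (1Δ to stable)
t=12 Δ0: clk=0 g=1 f=1 j=1 d=1 b=1 e=1 c=1 k=1 a=0 h=0
  Δ1: clk:0→1, f:1→0
  Δ2: g:1→0, j:1→0
  (2Δ to stable)
t=13 Δ0: clk=1 g=0 f=0 j=0 d=1 b=1 e=1 c=1 k=1 a=0 h=0
  Δ1: clk:1→0, h:0→1
  Δ2: c:1→0
  Δ3: a:0→1
  (3Δ to stable)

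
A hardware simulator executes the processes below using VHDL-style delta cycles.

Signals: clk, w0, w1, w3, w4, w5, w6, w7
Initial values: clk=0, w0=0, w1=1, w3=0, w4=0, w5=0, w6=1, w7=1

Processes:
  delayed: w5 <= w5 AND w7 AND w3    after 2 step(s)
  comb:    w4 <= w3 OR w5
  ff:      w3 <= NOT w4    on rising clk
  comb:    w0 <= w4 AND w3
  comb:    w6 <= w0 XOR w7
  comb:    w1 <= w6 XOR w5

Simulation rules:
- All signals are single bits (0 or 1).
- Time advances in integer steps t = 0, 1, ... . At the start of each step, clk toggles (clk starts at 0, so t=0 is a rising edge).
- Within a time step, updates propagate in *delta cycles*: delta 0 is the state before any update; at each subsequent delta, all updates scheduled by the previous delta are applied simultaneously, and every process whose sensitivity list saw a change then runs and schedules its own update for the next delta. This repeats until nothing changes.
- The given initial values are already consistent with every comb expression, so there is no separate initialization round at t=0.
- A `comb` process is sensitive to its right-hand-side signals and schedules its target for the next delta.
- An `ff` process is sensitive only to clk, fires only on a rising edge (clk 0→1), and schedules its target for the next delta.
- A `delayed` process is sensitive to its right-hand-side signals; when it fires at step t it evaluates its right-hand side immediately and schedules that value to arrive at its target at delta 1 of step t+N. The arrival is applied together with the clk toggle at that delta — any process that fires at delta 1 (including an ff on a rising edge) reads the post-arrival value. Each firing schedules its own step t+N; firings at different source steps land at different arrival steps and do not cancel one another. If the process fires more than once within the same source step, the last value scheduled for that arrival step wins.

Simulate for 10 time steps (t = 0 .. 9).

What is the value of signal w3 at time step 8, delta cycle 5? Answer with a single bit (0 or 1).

1

t=0 Δ0: w6=1 w4=0 w7=1 w0=0 w3=0 w1=1 clk=0 w5=0
  Δ1: clk:0→1
  Δ2: w3:0→1
  Δ3: w4:0→1
  Δ4: w0:0→1
  Δ5: w6:1→0
  Δ6: w1:1→0
  (6Δ to stable)
t=1 Δ0: w6=0 w4=1 w7=1 w0=1 w3=1 w1=0 clk=1 w5=0
  Δ1: clk:1→0
  (1Δ to stable)
t=2 Δ0: w6=0 w4=1 w7=1 w0=1 w3=1 w1=0 clk=0 w5=0
  Δ1: clk:0→1
  Δ2: w3:1→0
  Δ3: w4:1→0, w0:1→0
  Δ4: w6:0→1
  Δ5: w1:0→1
  (5Δ to stable)
t=3 Δ0: w6=1 w4=0 w7=1 w0=0 w3=0 w1=1 clk=1 w5=0
  Δ1: clk:1→0
  (1Δ to stable)
t=4 Δ0: w6=1 w4=0 w7=1 w0=0 w3=0 w1=1 clk=0 w5=0
  Δ1: clk:0→1
  Δ2: w3:0→1
  Δ3: w4:0→1
  Δ4: w0:0→1
  Δ5: w6:1→0
  Δ6: w1:1→0
  (6Δ to stable)
t=5 Δ0: w6=0 w4=1 w7=1 w0=1 w3=1 w1=0 clk=1 w5=0
  Δ1: clk:1→0
  (1Δ to stable)
t=6 Δ0: w6=0 w4=1 w7=1 w0=1 w3=1 w1=0 clk=0 w5=0
  Δ1: clk:0→1
  Δ2: w3:1→0
  Δ3: w4:1→0, w0:1→0
  Δ4: w6:0→1
  Δ5: w1:0→1
  (5Δ to stable)
t=7 Δ0: w6=1 w4=0 w7=1 w0=0 w3=0 w1=1 clk=1 w5=0
  Δ1: clk:1→0
  (1Δ to stable)
t=8 Δ0: w6=1 w4=0 w7=1 w0=0 w3=0 w1=1 clk=0 w5=0
  Δ1: clk:0→1
  Δ2: w3:0→1
  Δ3: w4:0→1
  Δ4: w0:0→1
  Δ5: w6:1→0
  Δ6: w1:1→0
  (6Δ to stable)
t=9 Δ0: w6=0 w4=1 w7=1 w0=1 w3=1 w1=0 clk=1 w5=0
  Δ1: clk:1→0
  (1Δ to stable)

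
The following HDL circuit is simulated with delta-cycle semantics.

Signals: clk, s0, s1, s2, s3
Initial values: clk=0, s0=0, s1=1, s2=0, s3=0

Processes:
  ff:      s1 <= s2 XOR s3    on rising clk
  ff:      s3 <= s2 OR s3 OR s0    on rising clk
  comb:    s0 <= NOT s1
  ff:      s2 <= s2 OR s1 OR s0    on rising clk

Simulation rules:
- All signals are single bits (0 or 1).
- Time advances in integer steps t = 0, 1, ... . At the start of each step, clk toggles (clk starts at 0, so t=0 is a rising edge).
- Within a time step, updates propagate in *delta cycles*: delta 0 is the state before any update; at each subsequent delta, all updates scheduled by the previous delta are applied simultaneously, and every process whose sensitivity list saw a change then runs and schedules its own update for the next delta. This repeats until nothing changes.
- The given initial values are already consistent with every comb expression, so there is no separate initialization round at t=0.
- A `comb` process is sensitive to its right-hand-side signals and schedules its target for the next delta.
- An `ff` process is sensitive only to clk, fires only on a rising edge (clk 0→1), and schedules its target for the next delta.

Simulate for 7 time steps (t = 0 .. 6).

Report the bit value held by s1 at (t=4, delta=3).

t0.Δ0 s0=0 s2=0 s3=0 s1=1 clk=0
t0.Δ1 s0=0 s2=0 s3=0 s1=1 clk=1
t0.Δ2 s0=0 s2=1 s3=0 s1=0 clk=1
t0.Δ3 s0=1 s2=1 s3=0 s1=0 clk=1
t1.Δ0 s0=1 s2=1 s3=0 s1=0 clk=1
t1.Δ1 s0=1 s2=1 s3=0 s1=0 clk=0
t2.Δ0 s0=1 s2=1 s3=0 s1=0 clk=0
t2.Δ1 s0=1 s2=1 s3=0 s1=0 clk=1
t2.Δ2 s0=1 s2=1 s3=1 s1=1 clk=1
t2.Δ3 s0=0 s2=1 s3=1 s1=1 clk=1
t3.Δ0 s0=0 s2=1 s3=1 s1=1 clk=1
t3.Δ1 s0=0 s2=1 s3=1 s1=1 clk=0
t4.Δ0 s0=0 s2=1 s3=1 s1=1 clk=0
t4.Δ1 s0=0 s2=1 s3=1 s1=1 clk=1
t4.Δ2 s0=0 s2=1 s3=1 s1=0 clk=1
t4.Δ3 s0=1 s2=1 s3=1 s1=0 clk=1
t5.Δ0 s0=1 s2=1 s3=1 s1=0 clk=1
t5.Δ1 s0=1 s2=1 s3=1 s1=0 clk=0
t6.Δ0 s0=1 s2=1 s3=1 s1=0 clk=0
t6.Δ1 s0=1 s2=1 s3=1 s1=0 clk=1

0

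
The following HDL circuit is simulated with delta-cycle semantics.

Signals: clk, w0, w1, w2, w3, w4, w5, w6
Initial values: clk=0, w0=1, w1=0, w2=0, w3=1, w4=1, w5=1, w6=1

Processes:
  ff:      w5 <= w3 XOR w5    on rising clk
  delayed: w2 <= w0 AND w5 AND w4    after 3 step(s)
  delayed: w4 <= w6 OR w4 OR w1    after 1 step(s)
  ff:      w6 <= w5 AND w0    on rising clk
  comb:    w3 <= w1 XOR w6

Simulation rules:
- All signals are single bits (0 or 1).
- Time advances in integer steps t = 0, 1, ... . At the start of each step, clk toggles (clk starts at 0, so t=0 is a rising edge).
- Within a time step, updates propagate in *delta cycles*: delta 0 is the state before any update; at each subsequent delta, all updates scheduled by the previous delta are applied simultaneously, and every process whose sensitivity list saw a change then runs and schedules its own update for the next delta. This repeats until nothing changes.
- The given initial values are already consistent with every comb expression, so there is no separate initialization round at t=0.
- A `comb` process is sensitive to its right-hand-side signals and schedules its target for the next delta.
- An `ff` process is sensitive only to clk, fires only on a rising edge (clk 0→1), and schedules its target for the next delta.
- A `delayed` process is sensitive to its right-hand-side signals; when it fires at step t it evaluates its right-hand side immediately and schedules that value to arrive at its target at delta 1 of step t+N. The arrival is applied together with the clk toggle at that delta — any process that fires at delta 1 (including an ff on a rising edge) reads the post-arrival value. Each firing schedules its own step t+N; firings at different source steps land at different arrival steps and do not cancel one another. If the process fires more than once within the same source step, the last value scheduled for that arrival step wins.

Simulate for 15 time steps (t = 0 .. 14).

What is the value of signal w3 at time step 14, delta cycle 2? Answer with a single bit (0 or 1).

1

[bits: w0,w5,w1,w4,w2,w6,w3,clk]
t=0: Δ0=11010110 Δ1=11010111 Δ2=10010111 | 2Δ
t=1: Δ0=10010111 Δ1=10010110 | 1Δ
t=2: Δ0=10010110 Δ1=10010111 Δ2=11010011 Δ3=11010001 | 3Δ
t=3: Δ0=11010001 Δ1=11010000 | 1Δ
t=4: Δ0=11010000 Δ1=11010001 Δ2=11010101 Δ3=11010111 | 3Δ
t=5: Δ0=11010111 Δ1=11011110 | 1Δ
t=6: Δ0=11011110 Δ1=11011111 Δ2=10011111 | 2Δ
t=7: Δ0=10011111 Δ1=10011110 | 1Δ
t=8: Δ0=10011110 Δ1=10011111 Δ2=11011011 Δ3=11011001 | 3Δ
t=9: Δ0=11011001 Δ1=11010000 | 1Δ
t=10: Δ0=11010000 Δ1=11010001 Δ2=11010101 Δ3=11010111 | 3Δ
t=11: Δ0=11010111 Δ1=11011110 | 1Δ
t=12: Δ0=11011110 Δ1=11011111 Δ2=10011111 | 2Δ
t=13: Δ0=10011111 Δ1=10011110 | 1Δ
t=14: Δ0=10011110 Δ1=10011111 Δ2=11011011 Δ3=11011001 | 3Δ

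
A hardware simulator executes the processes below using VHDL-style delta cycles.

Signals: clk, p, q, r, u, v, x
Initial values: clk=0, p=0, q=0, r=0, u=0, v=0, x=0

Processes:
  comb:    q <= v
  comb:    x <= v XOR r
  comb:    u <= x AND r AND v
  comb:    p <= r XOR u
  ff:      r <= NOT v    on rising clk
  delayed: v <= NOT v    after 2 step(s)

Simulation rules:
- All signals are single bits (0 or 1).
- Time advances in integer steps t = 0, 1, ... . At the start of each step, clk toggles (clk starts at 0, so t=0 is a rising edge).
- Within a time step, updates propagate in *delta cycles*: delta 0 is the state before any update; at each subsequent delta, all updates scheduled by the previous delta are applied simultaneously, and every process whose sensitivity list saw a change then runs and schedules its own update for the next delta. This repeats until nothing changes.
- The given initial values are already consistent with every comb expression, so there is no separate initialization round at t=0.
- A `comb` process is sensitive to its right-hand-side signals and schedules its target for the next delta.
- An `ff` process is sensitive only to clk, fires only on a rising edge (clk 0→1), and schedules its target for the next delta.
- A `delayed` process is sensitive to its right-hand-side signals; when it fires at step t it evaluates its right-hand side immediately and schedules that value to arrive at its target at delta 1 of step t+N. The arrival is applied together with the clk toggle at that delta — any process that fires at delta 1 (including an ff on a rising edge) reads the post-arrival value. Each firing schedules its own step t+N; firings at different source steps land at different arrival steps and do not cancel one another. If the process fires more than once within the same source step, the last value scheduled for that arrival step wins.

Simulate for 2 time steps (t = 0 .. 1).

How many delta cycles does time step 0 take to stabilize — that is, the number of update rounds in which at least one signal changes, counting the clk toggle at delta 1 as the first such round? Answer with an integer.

t=0 Δ0: x=0 p=0 r=0 v=0 u=0 clk=0 q=0
  Δ1: clk:0→1
  Δ2: r:0→1
  Δ3: x:0→1, p:0→1
  (3Δ to stable)
t=1 Δ0: x=1 p=1 r=1 v=0 u=0 clk=1 q=0
  Δ1: clk:1→0
  (1Δ to stable)

3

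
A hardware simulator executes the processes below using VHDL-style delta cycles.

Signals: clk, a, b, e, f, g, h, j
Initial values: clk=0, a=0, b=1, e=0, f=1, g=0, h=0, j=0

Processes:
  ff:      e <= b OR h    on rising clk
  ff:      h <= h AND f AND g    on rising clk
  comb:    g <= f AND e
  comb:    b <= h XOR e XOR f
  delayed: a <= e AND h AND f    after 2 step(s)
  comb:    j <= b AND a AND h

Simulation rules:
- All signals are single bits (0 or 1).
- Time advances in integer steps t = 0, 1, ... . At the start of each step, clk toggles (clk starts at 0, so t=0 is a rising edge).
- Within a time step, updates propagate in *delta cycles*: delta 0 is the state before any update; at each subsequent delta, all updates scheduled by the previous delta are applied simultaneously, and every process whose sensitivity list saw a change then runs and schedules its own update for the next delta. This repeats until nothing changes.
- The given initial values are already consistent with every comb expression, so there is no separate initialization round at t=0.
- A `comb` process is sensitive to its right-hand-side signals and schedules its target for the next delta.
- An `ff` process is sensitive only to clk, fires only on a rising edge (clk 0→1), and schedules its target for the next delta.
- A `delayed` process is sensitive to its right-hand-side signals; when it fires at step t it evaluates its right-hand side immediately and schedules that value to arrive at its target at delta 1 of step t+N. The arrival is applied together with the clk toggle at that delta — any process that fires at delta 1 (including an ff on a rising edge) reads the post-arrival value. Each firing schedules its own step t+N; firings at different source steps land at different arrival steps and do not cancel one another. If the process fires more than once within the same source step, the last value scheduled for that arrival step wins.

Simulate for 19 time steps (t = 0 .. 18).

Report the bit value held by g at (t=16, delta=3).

1

t0.Δ0 g=0 clk=0 f=1 a=0 b=1 h=0 j=0 e=0
t0.Δ1 g=0 clk=1 f=1 a=0 b=1 h=0 j=0 e=0
t0.Δ2 g=0 clk=1 f=1 a=0 b=1 h=0 j=0 e=1
t0.Δ3 g=1 clk=1 f=1 a=0 b=0 h=0 j=0 e=1
t1.Δ0 g=1 clk=1 f=1 a=0 b=0 h=0 j=0 e=1
t1.Δ1 g=1 clk=0 f=1 a=0 b=0 h=0 j=0 e=1
t2.Δ0 g=1 clk=0 f=1 a=0 b=0 h=0 j=0 e=1
t2.Δ1 g=1 clk=1 f=1 a=0 b=0 h=0 j=0 e=1
t2.Δ2 g=1 clk=1 f=1 a=0 b=0 h=0 j=0 e=0
t2.Δ3 g=0 clk=1 f=1 a=0 b=1 h=0 j=0 e=0
t3.Δ0 g=0 clk=1 f=1 a=0 b=1 h=0 j=0 e=0
t3.Δ1 g=0 clk=0 f=1 a=0 b=1 h=0 j=0 e=0
t4.Δ0 g=0 clk=0 f=1 a=0 b=1 h=0 j=0 e=0
t4.Δ1 g=0 clk=1 f=1 a=0 b=1 h=0 j=0 e=0
t4.Δ2 g=0 clk=1 f=1 a=0 b=1 h=0 j=0 e=1
t4.Δ3 g=1 clk=1 f=1 a=0 b=0 h=0 j=0 e=1
t5.Δ0 g=1 clk=1 f=1 a=0 b=0 h=0 j=0 e=1
t5.Δ1 g=1 clk=0 f=1 a=0 b=0 h=0 j=0 e=1
t6.Δ0 g=1 clk=0 f=1 a=0 b=0 h=0 j=0 e=1
t6.Δ1 g=1 clk=1 f=1 a=0 b=0 h=0 j=0 e=1
t6.Δ2 g=1 clk=1 f=1 a=0 b=0 h=0 j=0 e=0
t6.Δ3 g=0 clk=1 f=1 a=0 b=1 h=0 j=0 e=0
t7.Δ0 g=0 clk=1 f=1 a=0 b=1 h=0 j=0 e=0
t7.Δ1 g=0 clk=0 f=1 a=0 b=1 h=0 j=0 e=0
t8.Δ0 g=0 clk=0 f=1 a=0 b=1 h=0 j=0 e=0
t8.Δ1 g=0 clk=1 f=1 a=0 b=1 h=0 j=0 e=0
t8.Δ2 g=0 clk=1 f=1 a=0 b=1 h=0 j=0 e=1
t8.Δ3 g=1 clk=1 f=1 a=0 b=0 h=0 j=0 e=1
t9.Δ0 g=1 clk=1 f=1 a=0 b=0 h=0 j=0 e=1
t9.Δ1 g=1 clk=0 f=1 a=0 b=0 h=0 j=0 e=1
t10.Δ0 g=1 clk=0 f=1 a=0 b=0 h=0 j=0 e=1
t10.Δ1 g=1 clk=1 f=1 a=0 b=0 h=0 j=0 e=1
t10.Δ2 g=1 clk=1 f=1 a=0 b=0 h=0 j=0 e=0
t10.Δ3 g=0 clk=1 f=1 a=0 b=1 h=0 j=0 e=0
t11.Δ0 g=0 clk=1 f=1 a=0 b=1 h=0 j=0 e=0
t11.Δ1 g=0 clk=0 f=1 a=0 b=1 h=0 j=0 e=0
t12.Δ0 g=0 clk=0 f=1 a=0 b=1 h=0 j=0 e=0
t12.Δ1 g=0 clk=1 f=1 a=0 b=1 h=0 j=0 e=0
t12.Δ2 g=0 clk=1 f=1 a=0 b=1 h=0 j=0 e=1
t12.Δ3 g=1 clk=1 f=1 a=0 b=0 h=0 j=0 e=1
t13.Δ0 g=1 clk=1 f=1 a=0 b=0 h=0 j=0 e=1
t13.Δ1 g=1 clk=0 f=1 a=0 b=0 h=0 j=0 e=1
t14.Δ0 g=1 clk=0 f=1 a=0 b=0 h=0 j=0 e=1
t14.Δ1 g=1 clk=1 f=1 a=0 b=0 h=0 j=0 e=1
t14.Δ2 g=1 clk=1 f=1 a=0 b=0 h=0 j=0 e=0
t14.Δ3 g=0 clk=1 f=1 a=0 b=1 h=0 j=0 e=0
t15.Δ0 g=0 clk=1 f=1 a=0 b=1 h=0 j=0 e=0
t15.Δ1 g=0 clk=0 f=1 a=0 b=1 h=0 j=0 e=0
t16.Δ0 g=0 clk=0 f=1 a=0 b=1 h=0 j=0 e=0
t16.Δ1 g=0 clk=1 f=1 a=0 b=1 h=0 j=0 e=0
t16.Δ2 g=0 clk=1 f=1 a=0 b=1 h=0 j=0 e=1
t16.Δ3 g=1 clk=1 f=1 a=0 b=0 h=0 j=0 e=1
t17.Δ0 g=1 clk=1 f=1 a=0 b=0 h=0 j=0 e=1
t17.Δ1 g=1 clk=0 f=1 a=0 b=0 h=0 j=0 e=1
t18.Δ0 g=1 clk=0 f=1 a=0 b=0 h=0 j=0 e=1
t18.Δ1 g=1 clk=1 f=1 a=0 b=0 h=0 j=0 e=1
t18.Δ2 g=1 clk=1 f=1 a=0 b=0 h=0 j=0 e=0
t18.Δ3 g=0 clk=1 f=1 a=0 b=1 h=0 j=0 e=0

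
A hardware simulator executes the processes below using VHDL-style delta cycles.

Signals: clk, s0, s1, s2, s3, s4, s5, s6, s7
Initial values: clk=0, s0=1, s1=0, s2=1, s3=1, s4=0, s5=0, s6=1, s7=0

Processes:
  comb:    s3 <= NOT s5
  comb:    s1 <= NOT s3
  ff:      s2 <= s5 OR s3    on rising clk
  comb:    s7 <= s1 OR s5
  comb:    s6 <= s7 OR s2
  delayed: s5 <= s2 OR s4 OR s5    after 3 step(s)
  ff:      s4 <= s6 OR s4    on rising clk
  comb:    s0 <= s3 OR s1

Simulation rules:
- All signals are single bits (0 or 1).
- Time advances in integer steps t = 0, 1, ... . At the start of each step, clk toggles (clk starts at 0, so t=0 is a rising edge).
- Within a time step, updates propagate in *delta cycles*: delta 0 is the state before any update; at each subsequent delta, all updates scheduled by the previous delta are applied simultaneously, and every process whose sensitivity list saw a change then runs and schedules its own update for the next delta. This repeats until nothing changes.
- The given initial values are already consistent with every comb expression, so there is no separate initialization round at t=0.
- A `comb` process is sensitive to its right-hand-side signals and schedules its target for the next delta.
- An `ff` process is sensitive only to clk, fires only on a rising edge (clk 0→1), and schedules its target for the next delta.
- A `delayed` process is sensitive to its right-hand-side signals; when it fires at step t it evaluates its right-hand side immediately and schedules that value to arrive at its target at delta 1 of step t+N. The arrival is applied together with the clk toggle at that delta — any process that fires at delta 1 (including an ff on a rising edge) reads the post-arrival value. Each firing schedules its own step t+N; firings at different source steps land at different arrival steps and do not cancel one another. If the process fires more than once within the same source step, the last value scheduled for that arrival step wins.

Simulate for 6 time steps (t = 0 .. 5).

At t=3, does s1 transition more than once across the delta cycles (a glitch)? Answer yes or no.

t=0 Δ0: s0=1 s5=0 s4=0 s2=1 s3=1 clk=0 s6=1 s1=0 s7=0
  Δ1: clk:0→1
  Δ2: s4:0→1
  (2Δ to stable)
t=1 Δ0: s0=1 s5=0 s4=1 s2=1 s3=1 clk=1 s6=1 s1=0 s7=0
  Δ1: clk:1→0
  (1Δ to stable)
t=2 Δ0: s0=1 s5=0 s4=1 s2=1 s3=1 clk=0 s6=1 s1=0 s7=0
  Δ1: clk:0→1
  (1Δ to stable)
t=3 Δ0: s0=1 s5=0 s4=1 s2=1 s3=1 clk=1 s6=1 s1=0 s7=0
  Δ1: s5:0→1, clk:1→0
  Δ2: s3:1→0, s7:0→1
  Δ3: s0:1→0, s1:0→1
  Δ4: s0:0→1
  (4Δ to stable)
t=4 Δ0: s0=1 s5=1 s4=1 s2=1 s3=0 clk=0 s6=1 s1=1 s7=1
  Δ1: clk:0→1
  (1Δ to stable)
t=5 Δ0: s0=1 s5=1 s4=1 s2=1 s3=0 clk=1 s6=1 s1=1 s7=1
  Δ1: clk:1→0
  (1Δ to stable)

no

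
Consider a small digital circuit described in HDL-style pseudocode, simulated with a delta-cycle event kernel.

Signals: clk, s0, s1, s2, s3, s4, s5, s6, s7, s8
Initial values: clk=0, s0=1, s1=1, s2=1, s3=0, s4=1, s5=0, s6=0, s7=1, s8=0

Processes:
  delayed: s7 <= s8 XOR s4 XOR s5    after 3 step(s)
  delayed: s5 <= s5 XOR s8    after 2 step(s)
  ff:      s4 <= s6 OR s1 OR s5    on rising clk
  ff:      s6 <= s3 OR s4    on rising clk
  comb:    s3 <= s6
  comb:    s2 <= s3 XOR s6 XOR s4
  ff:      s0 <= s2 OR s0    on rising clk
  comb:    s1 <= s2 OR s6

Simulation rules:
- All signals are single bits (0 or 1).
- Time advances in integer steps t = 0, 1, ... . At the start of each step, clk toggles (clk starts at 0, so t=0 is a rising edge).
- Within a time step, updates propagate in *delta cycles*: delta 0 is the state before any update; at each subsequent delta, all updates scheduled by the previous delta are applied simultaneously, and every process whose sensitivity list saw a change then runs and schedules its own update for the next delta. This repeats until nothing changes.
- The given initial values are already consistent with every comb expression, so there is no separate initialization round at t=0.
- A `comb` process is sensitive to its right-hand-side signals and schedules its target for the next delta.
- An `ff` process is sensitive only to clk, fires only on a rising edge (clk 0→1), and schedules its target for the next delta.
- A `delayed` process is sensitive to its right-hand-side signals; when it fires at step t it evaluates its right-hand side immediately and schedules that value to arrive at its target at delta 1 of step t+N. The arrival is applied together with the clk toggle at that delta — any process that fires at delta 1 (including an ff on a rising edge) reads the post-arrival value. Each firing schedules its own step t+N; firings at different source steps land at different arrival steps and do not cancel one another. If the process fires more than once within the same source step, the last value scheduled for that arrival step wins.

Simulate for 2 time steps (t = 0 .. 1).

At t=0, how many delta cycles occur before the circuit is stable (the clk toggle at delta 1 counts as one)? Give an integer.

4

t=0 Δ0: s6=0 s0=1 s4=1 s7=1 s8=0 clk=0 s5=0 s3=0 s2=1 s1=1
  Δ1: clk:0→1
  Δ2: s6:0→1
  Δ3: s3:0→1, s2:1→0
  Δ4: s2:0→1
  (4Δ to stable)
t=1 Δ0: s6=1 s0=1 s4=1 s7=1 s8=0 clk=1 s5=0 s3=1 s2=1 s1=1
  Δ1: clk:1→0
  (1Δ to stable)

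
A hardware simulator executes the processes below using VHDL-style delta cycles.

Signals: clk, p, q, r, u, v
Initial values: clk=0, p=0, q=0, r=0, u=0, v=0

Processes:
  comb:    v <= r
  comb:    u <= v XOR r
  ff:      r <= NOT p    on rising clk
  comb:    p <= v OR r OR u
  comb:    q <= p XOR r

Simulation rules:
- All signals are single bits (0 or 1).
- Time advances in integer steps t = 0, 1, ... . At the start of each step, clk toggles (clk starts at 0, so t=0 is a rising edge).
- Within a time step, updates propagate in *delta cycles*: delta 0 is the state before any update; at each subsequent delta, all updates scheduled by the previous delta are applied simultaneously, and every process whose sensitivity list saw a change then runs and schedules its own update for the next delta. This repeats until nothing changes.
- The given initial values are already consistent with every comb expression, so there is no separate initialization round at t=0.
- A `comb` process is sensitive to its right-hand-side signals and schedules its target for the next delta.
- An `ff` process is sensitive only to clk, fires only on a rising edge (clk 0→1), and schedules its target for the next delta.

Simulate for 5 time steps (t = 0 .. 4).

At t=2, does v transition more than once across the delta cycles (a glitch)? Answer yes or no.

t0.Δ0 q=0 clk=0 p=0 u=0 r=0 v=0
t0.Δ1 q=0 clk=1 p=0 u=0 r=0 v=0
t0.Δ2 q=0 clk=1 p=0 u=0 r=1 v=0
t0.Δ3 q=1 clk=1 p=1 u=1 r=1 v=1
t0.Δ4 q=0 clk=1 p=1 u=0 r=1 v=1
t1.Δ0 q=0 clk=1 p=1 u=0 r=1 v=1
t1.Δ1 q=0 clk=0 p=1 u=0 r=1 v=1
t2.Δ0 q=0 clk=0 p=1 u=0 r=1 v=1
t2.Δ1 q=0 clk=1 p=1 u=0 r=1 v=1
t2.Δ2 q=0 clk=1 p=1 u=0 r=0 v=1
t2.Δ3 q=1 clk=1 p=1 u=1 r=0 v=0
t2.Δ4 q=1 clk=1 p=1 u=0 r=0 v=0
t2.Δ5 q=1 clk=1 p=0 u=0 r=0 v=0
t2.Δ6 q=0 clk=1 p=0 u=0 r=0 v=0
t3.Δ0 q=0 clk=1 p=0 u=0 r=0 v=0
t3.Δ1 q=0 clk=0 p=0 u=0 r=0 v=0
t4.Δ0 q=0 clk=0 p=0 u=0 r=0 v=0
t4.Δ1 q=0 clk=1 p=0 u=0 r=0 v=0
t4.Δ2 q=0 clk=1 p=0 u=0 r=1 v=0
t4.Δ3 q=1 clk=1 p=1 u=1 r=1 v=1
t4.Δ4 q=0 clk=1 p=1 u=0 r=1 v=1

no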